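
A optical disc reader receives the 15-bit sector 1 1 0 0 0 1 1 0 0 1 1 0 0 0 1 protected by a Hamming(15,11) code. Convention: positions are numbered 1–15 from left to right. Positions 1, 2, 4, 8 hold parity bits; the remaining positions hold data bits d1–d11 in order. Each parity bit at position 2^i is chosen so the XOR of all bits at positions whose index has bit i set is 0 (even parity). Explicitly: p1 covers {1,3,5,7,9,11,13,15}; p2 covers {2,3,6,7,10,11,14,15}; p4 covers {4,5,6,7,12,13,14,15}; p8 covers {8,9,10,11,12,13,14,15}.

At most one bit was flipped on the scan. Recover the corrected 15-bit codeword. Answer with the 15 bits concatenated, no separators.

s1 (pos 1,3,5,7,9,11,13,15): 1⊕0⊕0⊕1⊕0⊕1⊕0⊕1 = 0
s2 (pos 2,3,6,7,10,11,14,15): 1⊕0⊕1⊕1⊕1⊕1⊕0⊕1 = 0
s4 (pos 4,5,6,7,12,13,14,15): 0⊕0⊕1⊕1⊕0⊕0⊕0⊕1 = 1
s8 (pos 8,9,10,11,12,13,14,15): 0⊕0⊕1⊕1⊕0⊕0⊕0⊕1 = 1
Syndrome s8…s1 = 1100 → error at position 12.
Flip position 12: 110001100110001 → 110001100111001

110001100111001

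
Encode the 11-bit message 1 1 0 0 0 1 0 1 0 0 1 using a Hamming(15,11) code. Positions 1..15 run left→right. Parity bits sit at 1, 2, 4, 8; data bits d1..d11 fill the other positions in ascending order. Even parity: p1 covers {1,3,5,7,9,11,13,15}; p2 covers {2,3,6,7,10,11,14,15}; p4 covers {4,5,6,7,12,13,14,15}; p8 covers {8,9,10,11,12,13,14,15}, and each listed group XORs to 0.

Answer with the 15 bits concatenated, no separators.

111110010101001

Place data at non-parity positions: p1 p2 1 p4 1 0 0 p8 0 1 0 1 0 0 1
p1 (pos 1,3,5,7,9,11,13,15): XOR of data positions = 1⊕1⊕0⊕0⊕0⊕0⊕1 = 1
p2 (pos 2,3,6,7,10,11,14,15): XOR of data positions = 1⊕0⊕0⊕1⊕0⊕0⊕1 = 1
p4 (pos 4,5,6,7,12,13,14,15): XOR of data positions = 1⊕0⊕0⊕1⊕0⊕0⊕1 = 1
p8 (pos 8,9,10,11,12,13,14,15): XOR of data positions = 0⊕1⊕0⊕1⊕0⊕0⊕1 = 1
Codeword: 111110010101001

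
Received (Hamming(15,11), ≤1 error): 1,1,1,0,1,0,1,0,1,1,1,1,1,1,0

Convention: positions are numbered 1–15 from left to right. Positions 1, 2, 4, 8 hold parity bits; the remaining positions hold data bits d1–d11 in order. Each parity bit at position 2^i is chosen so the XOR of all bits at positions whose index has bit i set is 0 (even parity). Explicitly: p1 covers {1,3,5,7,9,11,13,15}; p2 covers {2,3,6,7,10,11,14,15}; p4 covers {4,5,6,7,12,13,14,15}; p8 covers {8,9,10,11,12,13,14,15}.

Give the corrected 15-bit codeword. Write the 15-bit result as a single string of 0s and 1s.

s1 (pos 1,3,5,7,9,11,13,15): 1⊕1⊕1⊕1⊕1⊕1⊕1⊕0 = 1
s2 (pos 2,3,6,7,10,11,14,15): 1⊕1⊕0⊕1⊕1⊕1⊕1⊕0 = 0
s4 (pos 4,5,6,7,12,13,14,15): 0⊕1⊕0⊕1⊕1⊕1⊕1⊕0 = 1
s8 (pos 8,9,10,11,12,13,14,15): 0⊕1⊕1⊕1⊕1⊕1⊕1⊕0 = 0
Syndrome s8…s1 = 0101 → error at position 5.
Flip position 5: 111010101111110 → 111000101111110

111000101111110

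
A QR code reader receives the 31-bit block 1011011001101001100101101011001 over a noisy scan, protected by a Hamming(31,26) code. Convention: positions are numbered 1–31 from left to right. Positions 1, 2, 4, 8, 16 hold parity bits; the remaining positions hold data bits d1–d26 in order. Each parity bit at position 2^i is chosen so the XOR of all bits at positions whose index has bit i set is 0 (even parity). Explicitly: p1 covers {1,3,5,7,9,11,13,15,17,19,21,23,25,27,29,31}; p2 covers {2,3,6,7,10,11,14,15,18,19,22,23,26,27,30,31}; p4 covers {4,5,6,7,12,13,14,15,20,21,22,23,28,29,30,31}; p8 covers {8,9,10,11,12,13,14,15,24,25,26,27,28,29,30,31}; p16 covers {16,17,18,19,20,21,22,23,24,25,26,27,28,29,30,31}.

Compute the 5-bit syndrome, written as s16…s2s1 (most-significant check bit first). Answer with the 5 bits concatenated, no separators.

s1 (pos 1,3,5,7,9,11,13,15,17,19,21,23,25,27,29,31): 1⊕1⊕0⊕1⊕0⊕1⊕1⊕0⊕1⊕0⊕0⊕1⊕1⊕1⊕0⊕1 = 0
s2 (pos 2,3,6,7,10,11,14,15,18,19,22,23,26,27,30,31): 0⊕1⊕1⊕1⊕1⊕1⊕0⊕0⊕0⊕0⊕1⊕1⊕0⊕1⊕0⊕1 = 1
s4 (pos 4,5,6,7,12,13,14,15,20,21,22,23,28,29,30,31): 1⊕0⊕1⊕1⊕0⊕1⊕0⊕0⊕1⊕0⊕1⊕1⊕1⊕0⊕0⊕1 = 1
s8 (pos 8,9,10,11,12,13,14,15,24,25,26,27,28,29,30,31): 0⊕0⊕1⊕1⊕0⊕1⊕0⊕0⊕0⊕1⊕0⊕1⊕1⊕0⊕0⊕1 = 1
s16 (pos 16,17,18,19,20,21,22,23,24,25,26,27,28,29,30,31): 1⊕1⊕0⊕0⊕1⊕0⊕1⊕1⊕0⊕1⊕0⊕1⊕1⊕0⊕0⊕1 = 1
Syndrome s16…s1 = 11110 → error at position 30.

11110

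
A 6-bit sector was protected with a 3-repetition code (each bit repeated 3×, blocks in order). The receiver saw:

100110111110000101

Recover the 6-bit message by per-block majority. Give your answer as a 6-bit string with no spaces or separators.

Block 1 (100): 1 one → 0
Block 2 (110): 2 ones → 1
Block 3 (111): 3 ones → 1
Block 4 (110): 2 ones → 1
Block 5 (000): 0 ones → 0
Block 6 (101): 2 ones → 1

011101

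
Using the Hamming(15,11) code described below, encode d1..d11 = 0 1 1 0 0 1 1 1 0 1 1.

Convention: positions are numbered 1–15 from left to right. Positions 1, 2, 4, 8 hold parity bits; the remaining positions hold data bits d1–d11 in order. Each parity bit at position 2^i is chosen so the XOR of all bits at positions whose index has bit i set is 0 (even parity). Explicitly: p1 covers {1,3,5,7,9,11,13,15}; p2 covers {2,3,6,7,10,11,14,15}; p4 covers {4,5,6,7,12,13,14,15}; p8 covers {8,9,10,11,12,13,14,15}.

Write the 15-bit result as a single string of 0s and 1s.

Place data at non-parity positions: p1 p2 0 p4 1 1 0 p8 0 1 1 1 0 1 1
p1 (pos 1,3,5,7,9,11,13,15): XOR of data positions = 0⊕1⊕0⊕0⊕1⊕0⊕1 = 1
p2 (pos 2,3,6,7,10,11,14,15): XOR of data positions = 0⊕1⊕0⊕1⊕1⊕1⊕1 = 1
p4 (pos 4,5,6,7,12,13,14,15): XOR of data positions = 1⊕1⊕0⊕1⊕0⊕1⊕1 = 1
p8 (pos 8,9,10,11,12,13,14,15): XOR of data positions = 0⊕1⊕1⊕1⊕0⊕1⊕1 = 1
Codeword: 110111010111011

110111010111011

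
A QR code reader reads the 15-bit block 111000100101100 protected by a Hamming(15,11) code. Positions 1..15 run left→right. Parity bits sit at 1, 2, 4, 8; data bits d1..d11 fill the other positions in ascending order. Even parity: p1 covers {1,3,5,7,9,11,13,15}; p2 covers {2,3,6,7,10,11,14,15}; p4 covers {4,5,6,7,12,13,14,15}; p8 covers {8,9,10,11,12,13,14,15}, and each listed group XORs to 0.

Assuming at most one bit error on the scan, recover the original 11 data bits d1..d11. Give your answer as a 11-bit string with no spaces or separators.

s1 (pos 1,3,5,7,9,11,13,15): 1⊕1⊕0⊕1⊕0⊕0⊕1⊕0 = 0
s2 (pos 2,3,6,7,10,11,14,15): 1⊕1⊕0⊕1⊕1⊕0⊕0⊕0 = 0
s4 (pos 4,5,6,7,12,13,14,15): 0⊕0⊕0⊕1⊕1⊕1⊕0⊕0 = 1
s8 (pos 8,9,10,11,12,13,14,15): 0⊕0⊕1⊕0⊕1⊕1⊕0⊕0 = 1
Syndrome s8…s1 = 1100 → error at position 12.
Flip position 12: 111000100101100 → 111000100100100
Read data bits from positions 3,5,6,7,9,10,11,12,13,14,15: 10010100100

10010100100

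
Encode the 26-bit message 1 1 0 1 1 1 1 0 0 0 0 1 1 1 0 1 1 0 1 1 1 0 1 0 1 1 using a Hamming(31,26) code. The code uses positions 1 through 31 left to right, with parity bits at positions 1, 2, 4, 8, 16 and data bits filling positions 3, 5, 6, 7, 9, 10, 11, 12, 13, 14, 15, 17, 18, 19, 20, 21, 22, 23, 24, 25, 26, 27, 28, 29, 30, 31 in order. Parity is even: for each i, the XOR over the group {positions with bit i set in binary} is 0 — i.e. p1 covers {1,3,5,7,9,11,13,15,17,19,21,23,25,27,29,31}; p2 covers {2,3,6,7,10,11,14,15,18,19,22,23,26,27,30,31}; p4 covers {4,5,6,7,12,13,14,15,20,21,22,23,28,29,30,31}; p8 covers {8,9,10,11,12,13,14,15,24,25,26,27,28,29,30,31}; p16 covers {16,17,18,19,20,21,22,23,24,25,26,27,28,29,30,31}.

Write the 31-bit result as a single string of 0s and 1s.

Place data at non-parity positions: p1 p2 1 p4 1 0 1 p8 1 1 1 0 0 0 0 p16 1 1 1 0 1 1 0 1 1 1 0 1 0 1 1
p1 (pos 1,3,5,7,9,11,13,15,17,19,21,23,25,27,29,31): XOR of data positions = 1⊕1⊕1⊕1⊕1⊕0⊕0⊕1⊕1⊕1⊕0⊕1⊕0⊕0⊕1 = 0
p2 (pos 2,3,6,7,10,11,14,15,18,19,22,23,26,27,30,31): XOR of data positions = 1⊕0⊕1⊕1⊕1⊕0⊕0⊕1⊕1⊕1⊕0⊕1⊕0⊕1⊕1 = 0
p4 (pos 4,5,6,7,12,13,14,15,20,21,22,23,28,29,30,31): XOR of data positions = 1⊕0⊕1⊕0⊕0⊕0⊕0⊕0⊕1⊕1⊕0⊕1⊕0⊕1⊕1 = 1
p8 (pos 8,9,10,11,12,13,14,15,24,25,26,27,28,29,30,31): XOR of data positions = 1⊕1⊕1⊕0⊕0⊕0⊕0⊕1⊕1⊕1⊕0⊕1⊕0⊕1⊕1 = 1
p16 (pos 16,17,18,19,20,21,22,23,24,25,26,27,28,29,30,31): XOR of data positions = 1⊕1⊕1⊕0⊕1⊕1⊕0⊕1⊕1⊕1⊕0⊕1⊕0⊕1⊕1 = 1
Codeword: 0011101111100001111011011101011

0011101111100001111011011101011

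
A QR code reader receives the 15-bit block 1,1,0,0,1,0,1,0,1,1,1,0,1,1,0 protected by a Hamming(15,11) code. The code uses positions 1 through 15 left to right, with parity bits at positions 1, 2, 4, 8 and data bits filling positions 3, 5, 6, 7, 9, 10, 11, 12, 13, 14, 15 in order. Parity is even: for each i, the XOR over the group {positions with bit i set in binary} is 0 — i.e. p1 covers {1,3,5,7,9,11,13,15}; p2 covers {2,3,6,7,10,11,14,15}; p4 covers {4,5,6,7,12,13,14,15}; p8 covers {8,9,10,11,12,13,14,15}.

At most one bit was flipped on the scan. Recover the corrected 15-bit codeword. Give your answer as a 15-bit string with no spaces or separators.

110010101010110

s1 (pos 1,3,5,7,9,11,13,15): 1⊕0⊕1⊕1⊕1⊕1⊕1⊕0 = 0
s2 (pos 2,3,6,7,10,11,14,15): 1⊕0⊕0⊕1⊕1⊕1⊕1⊕0 = 1
s4 (pos 4,5,6,7,12,13,14,15): 0⊕1⊕0⊕1⊕0⊕1⊕1⊕0 = 0
s8 (pos 8,9,10,11,12,13,14,15): 0⊕1⊕1⊕1⊕0⊕1⊕1⊕0 = 1
Syndrome s8…s1 = 1010 → error at position 10.
Flip position 10: 110010101110110 → 110010101010110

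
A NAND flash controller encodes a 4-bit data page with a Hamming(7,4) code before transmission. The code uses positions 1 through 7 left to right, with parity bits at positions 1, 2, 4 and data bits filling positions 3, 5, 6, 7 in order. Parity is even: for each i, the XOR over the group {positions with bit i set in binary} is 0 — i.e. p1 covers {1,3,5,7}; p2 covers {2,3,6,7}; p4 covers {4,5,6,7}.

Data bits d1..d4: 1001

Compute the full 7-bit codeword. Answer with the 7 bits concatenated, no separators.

Place data at non-parity positions: p1 p2 1 p4 0 0 1
p1 (pos 1,3,5,7): XOR of data positions = 1⊕0⊕1 = 0
p2 (pos 2,3,6,7): XOR of data positions = 1⊕0⊕1 = 0
p4 (pos 4,5,6,7): XOR of data positions = 0⊕0⊕1 = 1
Codeword: 0011001

0011001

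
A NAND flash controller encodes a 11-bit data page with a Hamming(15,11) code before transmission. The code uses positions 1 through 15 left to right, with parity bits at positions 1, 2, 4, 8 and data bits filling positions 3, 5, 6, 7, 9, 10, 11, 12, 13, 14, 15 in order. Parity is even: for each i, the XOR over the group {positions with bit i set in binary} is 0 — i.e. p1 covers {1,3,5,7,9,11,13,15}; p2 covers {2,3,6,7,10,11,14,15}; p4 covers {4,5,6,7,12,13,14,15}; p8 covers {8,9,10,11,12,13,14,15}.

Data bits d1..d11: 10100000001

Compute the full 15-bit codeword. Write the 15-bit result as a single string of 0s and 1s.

Place data at non-parity positions: p1 p2 1 p4 0 1 0 p8 0 0 0 0 0 0 1
p1 (pos 1,3,5,7,9,11,13,15): XOR of data positions = 1⊕0⊕0⊕0⊕0⊕0⊕1 = 0
p2 (pos 2,3,6,7,10,11,14,15): XOR of data positions = 1⊕1⊕0⊕0⊕0⊕0⊕1 = 1
p4 (pos 4,5,6,7,12,13,14,15): XOR of data positions = 0⊕1⊕0⊕0⊕0⊕0⊕1 = 0
p8 (pos 8,9,10,11,12,13,14,15): XOR of data positions = 0⊕0⊕0⊕0⊕0⊕0⊕1 = 1
Codeword: 011001010000001

011001010000001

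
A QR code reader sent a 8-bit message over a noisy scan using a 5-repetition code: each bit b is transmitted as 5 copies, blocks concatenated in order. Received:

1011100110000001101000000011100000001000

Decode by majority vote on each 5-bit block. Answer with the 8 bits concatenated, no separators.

10010100

Block 1 (10111): 4 ones → 1
Block 2 (00110): 2 ones → 0
Block 3 (00000): 0 ones → 0
Block 4 (11010): 3 ones → 1
Block 5 (00000): 0 ones → 0
Block 6 (01110): 3 ones → 1
Block 7 (00000): 0 ones → 0
Block 8 (01000): 1 one → 0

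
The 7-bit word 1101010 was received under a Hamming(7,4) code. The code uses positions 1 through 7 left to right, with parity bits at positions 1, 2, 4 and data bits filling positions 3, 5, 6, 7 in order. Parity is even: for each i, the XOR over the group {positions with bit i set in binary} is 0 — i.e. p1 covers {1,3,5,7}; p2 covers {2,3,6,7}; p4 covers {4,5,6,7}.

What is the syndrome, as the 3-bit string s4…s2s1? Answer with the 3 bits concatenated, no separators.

s1 (pos 1,3,5,7): 1⊕0⊕0⊕0 = 1
s2 (pos 2,3,6,7): 1⊕0⊕1⊕0 = 0
s4 (pos 4,5,6,7): 1⊕0⊕1⊕0 = 0
Syndrome s4…s1 = 001 → error at position 1.

001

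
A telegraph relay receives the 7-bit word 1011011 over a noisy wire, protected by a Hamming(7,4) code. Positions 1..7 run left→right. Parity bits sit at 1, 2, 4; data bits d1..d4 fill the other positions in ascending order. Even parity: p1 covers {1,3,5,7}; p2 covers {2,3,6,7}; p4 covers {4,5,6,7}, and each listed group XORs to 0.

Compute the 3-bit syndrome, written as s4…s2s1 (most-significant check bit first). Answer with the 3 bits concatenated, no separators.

111

s1 (pos 1,3,5,7): 1⊕1⊕0⊕1 = 1
s2 (pos 2,3,6,7): 0⊕1⊕1⊕1 = 1
s4 (pos 4,5,6,7): 1⊕0⊕1⊕1 = 1
Syndrome s4…s1 = 111 → error at position 7.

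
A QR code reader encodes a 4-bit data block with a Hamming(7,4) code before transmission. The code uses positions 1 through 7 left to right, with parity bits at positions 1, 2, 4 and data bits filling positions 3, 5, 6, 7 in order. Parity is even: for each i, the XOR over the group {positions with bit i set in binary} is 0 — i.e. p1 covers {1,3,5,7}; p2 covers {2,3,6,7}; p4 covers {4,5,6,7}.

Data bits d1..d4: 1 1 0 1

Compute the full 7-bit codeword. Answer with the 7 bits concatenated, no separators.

Place data at non-parity positions: p1 p2 1 p4 1 0 1
p1 (pos 1,3,5,7): XOR of data positions = 1⊕1⊕1 = 1
p2 (pos 2,3,6,7): XOR of data positions = 1⊕0⊕1 = 0
p4 (pos 4,5,6,7): XOR of data positions = 1⊕0⊕1 = 0
Codeword: 1010101

1010101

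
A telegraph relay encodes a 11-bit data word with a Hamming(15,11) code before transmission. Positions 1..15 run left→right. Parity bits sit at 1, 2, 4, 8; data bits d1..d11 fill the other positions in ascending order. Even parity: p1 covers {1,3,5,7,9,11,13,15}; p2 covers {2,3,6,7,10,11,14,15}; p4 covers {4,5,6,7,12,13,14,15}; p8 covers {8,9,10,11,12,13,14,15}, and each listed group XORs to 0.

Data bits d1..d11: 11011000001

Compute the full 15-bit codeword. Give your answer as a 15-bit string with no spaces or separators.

111110101000001

Place data at non-parity positions: p1 p2 1 p4 1 0 1 p8 1 0 0 0 0 0 1
p1 (pos 1,3,5,7,9,11,13,15): XOR of data positions = 1⊕1⊕1⊕1⊕0⊕0⊕1 = 1
p2 (pos 2,3,6,7,10,11,14,15): XOR of data positions = 1⊕0⊕1⊕0⊕0⊕0⊕1 = 1
p4 (pos 4,5,6,7,12,13,14,15): XOR of data positions = 1⊕0⊕1⊕0⊕0⊕0⊕1 = 1
p8 (pos 8,9,10,11,12,13,14,15): XOR of data positions = 1⊕0⊕0⊕0⊕0⊕0⊕1 = 0
Codeword: 111110101000001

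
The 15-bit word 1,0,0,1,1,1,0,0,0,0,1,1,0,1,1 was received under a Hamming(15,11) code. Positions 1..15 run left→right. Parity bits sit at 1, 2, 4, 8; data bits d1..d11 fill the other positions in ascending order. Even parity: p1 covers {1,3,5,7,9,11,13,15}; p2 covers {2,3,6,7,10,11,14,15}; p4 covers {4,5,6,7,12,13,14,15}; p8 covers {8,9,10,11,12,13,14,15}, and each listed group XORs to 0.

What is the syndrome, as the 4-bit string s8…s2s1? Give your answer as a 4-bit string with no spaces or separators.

0000

s1 (pos 1,3,5,7,9,11,13,15): 1⊕0⊕1⊕0⊕0⊕1⊕0⊕1 = 0
s2 (pos 2,3,6,7,10,11,14,15): 0⊕0⊕1⊕0⊕0⊕1⊕1⊕1 = 0
s4 (pos 4,5,6,7,12,13,14,15): 1⊕1⊕1⊕0⊕1⊕0⊕1⊕1 = 0
s8 (pos 8,9,10,11,12,13,14,15): 0⊕0⊕0⊕1⊕1⊕0⊕1⊕1 = 0
Syndrome s8…s1 = 0000 → no error.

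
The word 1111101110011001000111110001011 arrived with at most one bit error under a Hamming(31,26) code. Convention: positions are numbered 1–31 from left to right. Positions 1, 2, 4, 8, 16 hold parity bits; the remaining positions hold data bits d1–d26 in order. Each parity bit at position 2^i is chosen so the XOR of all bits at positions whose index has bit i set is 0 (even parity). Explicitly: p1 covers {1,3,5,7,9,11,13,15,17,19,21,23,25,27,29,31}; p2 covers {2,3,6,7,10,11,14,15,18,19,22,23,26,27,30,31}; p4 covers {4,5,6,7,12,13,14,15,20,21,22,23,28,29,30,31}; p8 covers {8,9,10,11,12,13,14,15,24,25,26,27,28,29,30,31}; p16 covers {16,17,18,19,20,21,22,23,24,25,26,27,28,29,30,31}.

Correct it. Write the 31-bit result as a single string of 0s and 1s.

s1 (pos 1,3,5,7,9,11,13,15,17,19,21,23,25,27,29,31): 1⊕1⊕1⊕1⊕1⊕0⊕1⊕0⊕0⊕0⊕1⊕1⊕0⊕0⊕0⊕1 = 1
s2 (pos 2,3,6,7,10,11,14,15,18,19,22,23,26,27,30,31): 1⊕1⊕0⊕1⊕0⊕0⊕0⊕0⊕0⊕0⊕1⊕1⊕0⊕0⊕1⊕1 = 1
s4 (pos 4,5,6,7,12,13,14,15,20,21,22,23,28,29,30,31): 1⊕1⊕0⊕1⊕1⊕1⊕0⊕0⊕1⊕1⊕1⊕1⊕1⊕0⊕1⊕1 = 0
s8 (pos 8,9,10,11,12,13,14,15,24,25,26,27,28,29,30,31): 1⊕1⊕0⊕0⊕1⊕1⊕0⊕0⊕1⊕0⊕0⊕0⊕1⊕0⊕1⊕1 = 0
s16 (pos 16,17,18,19,20,21,22,23,24,25,26,27,28,29,30,31): 1⊕0⊕0⊕0⊕1⊕1⊕1⊕1⊕1⊕0⊕0⊕0⊕1⊕0⊕1⊕1 = 1
Syndrome s16…s1 = 10011 → error at position 19.
Flip position 19: 1111101110011001000111110001011 → 1111101110011001001111110001011

1111101110011001001111110001011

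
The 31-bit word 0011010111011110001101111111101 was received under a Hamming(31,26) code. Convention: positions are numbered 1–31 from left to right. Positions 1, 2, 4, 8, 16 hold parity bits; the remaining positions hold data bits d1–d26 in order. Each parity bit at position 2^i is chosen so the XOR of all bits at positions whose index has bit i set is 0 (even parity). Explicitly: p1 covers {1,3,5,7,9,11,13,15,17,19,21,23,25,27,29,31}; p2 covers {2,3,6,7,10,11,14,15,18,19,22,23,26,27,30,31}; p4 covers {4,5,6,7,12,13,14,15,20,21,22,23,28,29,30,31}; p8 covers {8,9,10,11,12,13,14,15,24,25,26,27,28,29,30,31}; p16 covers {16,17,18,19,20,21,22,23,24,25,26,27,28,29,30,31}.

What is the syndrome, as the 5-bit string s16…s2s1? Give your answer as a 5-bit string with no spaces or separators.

s1 (pos 1,3,5,7,9,11,13,15,17,19,21,23,25,27,29,31): 0⊕1⊕0⊕0⊕1⊕0⊕1⊕1⊕0⊕1⊕0⊕1⊕1⊕1⊕1⊕1 = 0
s2 (pos 2,3,6,7,10,11,14,15,18,19,22,23,26,27,30,31): 0⊕1⊕1⊕0⊕1⊕0⊕1⊕1⊕0⊕1⊕1⊕1⊕1⊕1⊕0⊕1 = 1
s4 (pos 4,5,6,7,12,13,14,15,20,21,22,23,28,29,30,31): 1⊕0⊕1⊕0⊕1⊕1⊕1⊕1⊕1⊕0⊕1⊕1⊕1⊕1⊕0⊕1 = 0
s8 (pos 8,9,10,11,12,13,14,15,24,25,26,27,28,29,30,31): 1⊕1⊕1⊕0⊕1⊕1⊕1⊕1⊕1⊕1⊕1⊕1⊕1⊕1⊕0⊕1 = 0
s16 (pos 16,17,18,19,20,21,22,23,24,25,26,27,28,29,30,31): 0⊕0⊕0⊕1⊕1⊕0⊕1⊕1⊕1⊕1⊕1⊕1⊕1⊕1⊕0⊕1 = 1
Syndrome s16…s1 = 10010 → error at position 18.

10010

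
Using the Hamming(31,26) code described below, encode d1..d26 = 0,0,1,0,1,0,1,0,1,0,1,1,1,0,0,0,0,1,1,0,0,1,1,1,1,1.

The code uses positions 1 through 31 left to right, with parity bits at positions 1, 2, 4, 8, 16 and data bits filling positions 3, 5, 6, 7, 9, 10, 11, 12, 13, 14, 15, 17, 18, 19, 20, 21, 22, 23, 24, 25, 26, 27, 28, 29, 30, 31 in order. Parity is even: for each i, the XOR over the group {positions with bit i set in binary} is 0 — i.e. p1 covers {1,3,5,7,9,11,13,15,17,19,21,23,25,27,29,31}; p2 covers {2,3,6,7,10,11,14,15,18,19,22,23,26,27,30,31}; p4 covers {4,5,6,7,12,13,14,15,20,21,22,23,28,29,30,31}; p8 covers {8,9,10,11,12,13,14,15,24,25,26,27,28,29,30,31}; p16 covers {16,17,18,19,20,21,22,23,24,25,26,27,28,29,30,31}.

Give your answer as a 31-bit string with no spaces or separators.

Place data at non-parity positions: p1 p2 0 p4 0 1 0 p8 1 0 1 0 1 0 1 p16 1 1 0 0 0 0 1 1 0 0 1 1 1 1 1
p1 (pos 1,3,5,7,9,11,13,15,17,19,21,23,25,27,29,31): XOR of data positions = 0⊕0⊕0⊕1⊕1⊕1⊕1⊕1⊕0⊕0⊕1⊕0⊕1⊕1⊕1 = 1
p2 (pos 2,3,6,7,10,11,14,15,18,19,22,23,26,27,30,31): XOR of data positions = 0⊕1⊕0⊕0⊕1⊕0⊕1⊕1⊕0⊕0⊕1⊕0⊕1⊕1⊕1 = 0
p4 (pos 4,5,6,7,12,13,14,15,20,21,22,23,28,29,30,31): XOR of data positions = 0⊕1⊕0⊕0⊕1⊕0⊕1⊕0⊕0⊕0⊕1⊕1⊕1⊕1⊕1 = 0
p8 (pos 8,9,10,11,12,13,14,15,24,25,26,27,28,29,30,31): XOR of data positions = 1⊕0⊕1⊕0⊕1⊕0⊕1⊕1⊕0⊕0⊕1⊕1⊕1⊕1⊕1 = 0
p16 (pos 16,17,18,19,20,21,22,23,24,25,26,27,28,29,30,31): XOR of data positions = 1⊕1⊕0⊕0⊕0⊕0⊕1⊕1⊕0⊕0⊕1⊕1⊕1⊕1⊕1 = 1
Codeword: 1000010010101011110000110011111

1000010010101011110000110011111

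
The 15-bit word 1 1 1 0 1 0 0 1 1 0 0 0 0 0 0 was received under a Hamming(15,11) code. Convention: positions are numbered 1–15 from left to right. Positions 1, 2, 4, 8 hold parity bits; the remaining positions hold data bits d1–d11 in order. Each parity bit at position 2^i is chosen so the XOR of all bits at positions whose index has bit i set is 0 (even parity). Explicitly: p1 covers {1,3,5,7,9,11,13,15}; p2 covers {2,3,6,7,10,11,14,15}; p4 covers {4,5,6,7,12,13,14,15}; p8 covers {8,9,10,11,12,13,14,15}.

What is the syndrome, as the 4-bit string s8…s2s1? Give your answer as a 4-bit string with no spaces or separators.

0100

s1 (pos 1,3,5,7,9,11,13,15): 1⊕1⊕1⊕0⊕1⊕0⊕0⊕0 = 0
s2 (pos 2,3,6,7,10,11,14,15): 1⊕1⊕0⊕0⊕0⊕0⊕0⊕0 = 0
s4 (pos 4,5,6,7,12,13,14,15): 0⊕1⊕0⊕0⊕0⊕0⊕0⊕0 = 1
s8 (pos 8,9,10,11,12,13,14,15): 1⊕1⊕0⊕0⊕0⊕0⊕0⊕0 = 0
Syndrome s8…s1 = 0100 → error at position 4.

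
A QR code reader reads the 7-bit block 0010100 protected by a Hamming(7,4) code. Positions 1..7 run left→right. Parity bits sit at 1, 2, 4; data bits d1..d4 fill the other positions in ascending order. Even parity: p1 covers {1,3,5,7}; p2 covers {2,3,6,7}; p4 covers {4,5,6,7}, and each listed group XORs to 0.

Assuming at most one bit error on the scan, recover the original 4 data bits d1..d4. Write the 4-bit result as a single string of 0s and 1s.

1110

s1 (pos 1,3,5,7): 0⊕1⊕1⊕0 = 0
s2 (pos 2,3,6,7): 0⊕1⊕0⊕0 = 1
s4 (pos 4,5,6,7): 0⊕1⊕0⊕0 = 1
Syndrome s4…s1 = 110 → error at position 6.
Flip position 6: 0010100 → 0010110
Read data bits from positions 3,5,6,7: 1110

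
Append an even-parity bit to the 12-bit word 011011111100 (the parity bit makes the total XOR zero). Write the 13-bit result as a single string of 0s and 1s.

0110111111000

XOR of the 12 data bits: 0⊕1⊕1⊕0⊕1⊕1⊕1⊕1⊕1⊕1⊕0⊕0 = 0
Parity bit = 0 (so all 13 bits XOR to 0).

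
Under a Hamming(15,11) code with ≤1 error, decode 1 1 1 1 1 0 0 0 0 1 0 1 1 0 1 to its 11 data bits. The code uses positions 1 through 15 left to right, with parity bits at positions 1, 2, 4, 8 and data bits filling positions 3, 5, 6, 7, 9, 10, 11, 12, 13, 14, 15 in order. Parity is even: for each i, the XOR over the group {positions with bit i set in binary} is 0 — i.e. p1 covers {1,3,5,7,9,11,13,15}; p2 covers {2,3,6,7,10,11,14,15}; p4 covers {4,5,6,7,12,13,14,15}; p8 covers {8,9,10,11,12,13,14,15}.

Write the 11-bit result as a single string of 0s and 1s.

s1 (pos 1,3,5,7,9,11,13,15): 1⊕1⊕1⊕0⊕0⊕0⊕1⊕1 = 1
s2 (pos 2,3,6,7,10,11,14,15): 1⊕1⊕0⊕0⊕1⊕0⊕0⊕1 = 0
s4 (pos 4,5,6,7,12,13,14,15): 1⊕1⊕0⊕0⊕1⊕1⊕0⊕1 = 1
s8 (pos 8,9,10,11,12,13,14,15): 0⊕0⊕1⊕0⊕1⊕1⊕0⊕1 = 0
Syndrome s8…s1 = 0101 → error at position 5.
Flip position 5: 111110000101101 → 111100000101101
Read data bits from positions 3,5,6,7,9,10,11,12,13,14,15: 10000101101

10000101101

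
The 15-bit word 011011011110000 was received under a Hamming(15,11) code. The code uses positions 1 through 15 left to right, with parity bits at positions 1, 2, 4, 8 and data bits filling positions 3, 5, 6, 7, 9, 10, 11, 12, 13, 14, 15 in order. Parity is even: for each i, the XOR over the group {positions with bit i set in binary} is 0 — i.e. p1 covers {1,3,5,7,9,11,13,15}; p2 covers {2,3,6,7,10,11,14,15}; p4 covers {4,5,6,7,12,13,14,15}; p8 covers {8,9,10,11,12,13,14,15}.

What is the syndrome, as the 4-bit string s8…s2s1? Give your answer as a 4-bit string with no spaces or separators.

0010

s1 (pos 1,3,5,7,9,11,13,15): 0⊕1⊕1⊕0⊕1⊕1⊕0⊕0 = 0
s2 (pos 2,3,6,7,10,11,14,15): 1⊕1⊕1⊕0⊕1⊕1⊕0⊕0 = 1
s4 (pos 4,5,6,7,12,13,14,15): 0⊕1⊕1⊕0⊕0⊕0⊕0⊕0 = 0
s8 (pos 8,9,10,11,12,13,14,15): 1⊕1⊕1⊕1⊕0⊕0⊕0⊕0 = 0
Syndrome s8…s1 = 0010 → error at position 2.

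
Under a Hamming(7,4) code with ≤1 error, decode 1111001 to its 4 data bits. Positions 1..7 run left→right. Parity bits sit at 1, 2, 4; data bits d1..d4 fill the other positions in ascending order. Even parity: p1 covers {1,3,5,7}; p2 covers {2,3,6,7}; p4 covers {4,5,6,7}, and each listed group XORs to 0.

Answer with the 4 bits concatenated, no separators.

0001

s1 (pos 1,3,5,7): 1⊕1⊕0⊕1 = 1
s2 (pos 2,3,6,7): 1⊕1⊕0⊕1 = 1
s4 (pos 4,5,6,7): 1⊕0⊕0⊕1 = 0
Syndrome s4…s1 = 011 → error at position 3.
Flip position 3: 1111001 → 1101001
Read data bits from positions 3,5,6,7: 0001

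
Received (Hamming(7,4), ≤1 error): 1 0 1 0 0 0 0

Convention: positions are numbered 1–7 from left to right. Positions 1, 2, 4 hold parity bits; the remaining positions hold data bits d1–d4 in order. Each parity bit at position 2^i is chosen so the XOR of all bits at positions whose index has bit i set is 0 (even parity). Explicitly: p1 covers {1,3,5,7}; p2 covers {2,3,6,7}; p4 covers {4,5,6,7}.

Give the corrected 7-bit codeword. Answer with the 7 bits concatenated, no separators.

s1 (pos 1,3,5,7): 1⊕1⊕0⊕0 = 0
s2 (pos 2,3,6,7): 0⊕1⊕0⊕0 = 1
s4 (pos 4,5,6,7): 0⊕0⊕0⊕0 = 0
Syndrome s4…s1 = 010 → error at position 2.
Flip position 2: 1010000 → 1110000

1110000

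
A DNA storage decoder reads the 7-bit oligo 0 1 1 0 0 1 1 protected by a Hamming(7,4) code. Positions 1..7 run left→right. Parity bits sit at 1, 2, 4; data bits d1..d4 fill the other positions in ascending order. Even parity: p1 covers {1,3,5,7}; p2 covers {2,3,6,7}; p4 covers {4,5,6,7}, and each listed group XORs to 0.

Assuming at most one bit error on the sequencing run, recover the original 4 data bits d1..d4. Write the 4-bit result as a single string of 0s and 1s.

1011

s1 (pos 1,3,5,7): 0⊕1⊕0⊕1 = 0
s2 (pos 2,3,6,7): 1⊕1⊕1⊕1 = 0
s4 (pos 4,5,6,7): 0⊕0⊕1⊕1 = 0
Syndrome s4…s1 = 000 → no error.
Read data bits from positions 3,5,6,7: 1011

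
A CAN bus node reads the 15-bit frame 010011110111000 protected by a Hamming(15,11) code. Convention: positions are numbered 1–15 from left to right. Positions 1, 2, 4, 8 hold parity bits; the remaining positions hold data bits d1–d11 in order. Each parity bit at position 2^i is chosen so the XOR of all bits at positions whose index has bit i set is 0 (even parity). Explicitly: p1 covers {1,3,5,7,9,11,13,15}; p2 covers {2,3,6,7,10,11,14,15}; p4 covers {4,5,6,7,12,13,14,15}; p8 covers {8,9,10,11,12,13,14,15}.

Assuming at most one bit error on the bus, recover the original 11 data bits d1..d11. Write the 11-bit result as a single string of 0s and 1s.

s1 (pos 1,3,5,7,9,11,13,15): 0⊕0⊕1⊕1⊕0⊕1⊕0⊕0 = 1
s2 (pos 2,3,6,7,10,11,14,15): 1⊕0⊕1⊕1⊕1⊕1⊕0⊕0 = 1
s4 (pos 4,5,6,7,12,13,14,15): 0⊕1⊕1⊕1⊕1⊕0⊕0⊕0 = 0
s8 (pos 8,9,10,11,12,13,14,15): 1⊕0⊕1⊕1⊕1⊕0⊕0⊕0 = 0
Syndrome s8…s1 = 0011 → error at position 3.
Flip position 3: 010011110111000 → 011011110111000
Read data bits from positions 3,5,6,7,9,10,11,12,13,14,15: 11110111000

11110111000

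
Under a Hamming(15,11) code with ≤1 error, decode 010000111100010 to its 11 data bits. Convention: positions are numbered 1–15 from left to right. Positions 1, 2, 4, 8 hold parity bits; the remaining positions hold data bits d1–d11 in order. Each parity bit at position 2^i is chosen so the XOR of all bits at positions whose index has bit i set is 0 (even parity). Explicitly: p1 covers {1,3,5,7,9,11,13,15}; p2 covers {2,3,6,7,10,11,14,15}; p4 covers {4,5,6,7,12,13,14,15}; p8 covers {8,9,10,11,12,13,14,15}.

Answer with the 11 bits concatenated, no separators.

00011100010

s1 (pos 1,3,5,7,9,11,13,15): 0⊕0⊕0⊕1⊕1⊕0⊕0⊕0 = 0
s2 (pos 2,3,6,7,10,11,14,15): 1⊕0⊕0⊕1⊕1⊕0⊕1⊕0 = 0
s4 (pos 4,5,6,7,12,13,14,15): 0⊕0⊕0⊕1⊕0⊕0⊕1⊕0 = 0
s8 (pos 8,9,10,11,12,13,14,15): 1⊕1⊕1⊕0⊕0⊕0⊕1⊕0 = 0
Syndrome s8…s1 = 0000 → no error.
Read data bits from positions 3,5,6,7,9,10,11,12,13,14,15: 00011100010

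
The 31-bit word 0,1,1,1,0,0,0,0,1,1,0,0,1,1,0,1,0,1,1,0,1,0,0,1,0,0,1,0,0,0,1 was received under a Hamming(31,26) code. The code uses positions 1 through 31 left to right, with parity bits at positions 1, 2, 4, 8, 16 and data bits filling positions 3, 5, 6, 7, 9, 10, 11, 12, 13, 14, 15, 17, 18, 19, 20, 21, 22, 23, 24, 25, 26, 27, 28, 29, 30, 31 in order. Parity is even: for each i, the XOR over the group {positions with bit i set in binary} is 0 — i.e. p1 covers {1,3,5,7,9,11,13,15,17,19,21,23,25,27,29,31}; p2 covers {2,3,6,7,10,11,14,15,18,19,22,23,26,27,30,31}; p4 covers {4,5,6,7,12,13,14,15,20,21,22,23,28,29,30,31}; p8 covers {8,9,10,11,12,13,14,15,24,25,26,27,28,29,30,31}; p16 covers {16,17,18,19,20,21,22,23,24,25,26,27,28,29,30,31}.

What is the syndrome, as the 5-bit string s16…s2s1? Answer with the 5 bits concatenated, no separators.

s1 (pos 1,3,5,7,9,11,13,15,17,19,21,23,25,27,29,31): 0⊕1⊕0⊕0⊕1⊕0⊕1⊕0⊕0⊕1⊕1⊕0⊕0⊕1⊕0⊕1 = 1
s2 (pos 2,3,6,7,10,11,14,15,18,19,22,23,26,27,30,31): 1⊕1⊕0⊕0⊕1⊕0⊕1⊕0⊕1⊕1⊕0⊕0⊕0⊕1⊕0⊕1 = 0
s4 (pos 4,5,6,7,12,13,14,15,20,21,22,23,28,29,30,31): 1⊕0⊕0⊕0⊕0⊕1⊕1⊕0⊕0⊕1⊕0⊕0⊕0⊕0⊕0⊕1 = 1
s8 (pos 8,9,10,11,12,13,14,15,24,25,26,27,28,29,30,31): 0⊕1⊕1⊕0⊕0⊕1⊕1⊕0⊕1⊕0⊕0⊕1⊕0⊕0⊕0⊕1 = 1
s16 (pos 16,17,18,19,20,21,22,23,24,25,26,27,28,29,30,31): 1⊕0⊕1⊕1⊕0⊕1⊕0⊕0⊕1⊕0⊕0⊕1⊕0⊕0⊕0⊕1 = 1
Syndrome s16…s1 = 11101 → error at position 29.

11101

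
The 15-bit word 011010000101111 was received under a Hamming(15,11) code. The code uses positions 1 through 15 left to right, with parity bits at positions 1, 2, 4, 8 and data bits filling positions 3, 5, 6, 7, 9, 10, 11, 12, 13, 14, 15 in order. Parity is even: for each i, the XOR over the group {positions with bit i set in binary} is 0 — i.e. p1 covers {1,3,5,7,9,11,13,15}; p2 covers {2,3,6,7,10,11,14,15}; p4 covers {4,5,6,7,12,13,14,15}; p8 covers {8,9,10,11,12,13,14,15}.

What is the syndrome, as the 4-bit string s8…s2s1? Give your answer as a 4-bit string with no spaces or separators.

1110

s1 (pos 1,3,5,7,9,11,13,15): 0⊕1⊕1⊕0⊕0⊕0⊕1⊕1 = 0
s2 (pos 2,3,6,7,10,11,14,15): 1⊕1⊕0⊕0⊕1⊕0⊕1⊕1 = 1
s4 (pos 4,5,6,7,12,13,14,15): 0⊕1⊕0⊕0⊕1⊕1⊕1⊕1 = 1
s8 (pos 8,9,10,11,12,13,14,15): 0⊕0⊕1⊕0⊕1⊕1⊕1⊕1 = 1
Syndrome s8…s1 = 1110 → error at position 14.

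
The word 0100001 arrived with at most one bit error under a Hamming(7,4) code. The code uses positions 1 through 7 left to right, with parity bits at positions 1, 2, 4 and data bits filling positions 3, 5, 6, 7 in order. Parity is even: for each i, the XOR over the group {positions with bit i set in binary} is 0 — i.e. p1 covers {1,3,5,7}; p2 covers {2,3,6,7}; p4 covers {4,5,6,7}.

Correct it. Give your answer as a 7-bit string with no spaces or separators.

0100101

s1 (pos 1,3,5,7): 0⊕0⊕0⊕1 = 1
s2 (pos 2,3,6,7): 1⊕0⊕0⊕1 = 0
s4 (pos 4,5,6,7): 0⊕0⊕0⊕1 = 1
Syndrome s4…s1 = 101 → error at position 5.
Flip position 5: 0100001 → 0100101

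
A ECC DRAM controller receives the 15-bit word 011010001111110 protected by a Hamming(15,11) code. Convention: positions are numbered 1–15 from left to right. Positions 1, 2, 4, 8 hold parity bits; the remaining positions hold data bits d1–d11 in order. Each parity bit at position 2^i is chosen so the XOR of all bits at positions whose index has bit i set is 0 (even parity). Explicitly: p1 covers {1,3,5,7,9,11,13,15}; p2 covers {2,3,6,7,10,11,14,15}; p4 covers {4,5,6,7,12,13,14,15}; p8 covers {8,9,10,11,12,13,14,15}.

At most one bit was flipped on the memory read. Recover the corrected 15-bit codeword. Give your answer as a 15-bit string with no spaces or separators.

010010001111110

s1 (pos 1,3,5,7,9,11,13,15): 0⊕1⊕1⊕0⊕1⊕1⊕1⊕0 = 1
s2 (pos 2,3,6,7,10,11,14,15): 1⊕1⊕0⊕0⊕1⊕1⊕1⊕0 = 1
s4 (pos 4,5,6,7,12,13,14,15): 0⊕1⊕0⊕0⊕1⊕1⊕1⊕0 = 0
s8 (pos 8,9,10,11,12,13,14,15): 0⊕1⊕1⊕1⊕1⊕1⊕1⊕0 = 0
Syndrome s8…s1 = 0011 → error at position 3.
Flip position 3: 011010001111110 → 010010001111110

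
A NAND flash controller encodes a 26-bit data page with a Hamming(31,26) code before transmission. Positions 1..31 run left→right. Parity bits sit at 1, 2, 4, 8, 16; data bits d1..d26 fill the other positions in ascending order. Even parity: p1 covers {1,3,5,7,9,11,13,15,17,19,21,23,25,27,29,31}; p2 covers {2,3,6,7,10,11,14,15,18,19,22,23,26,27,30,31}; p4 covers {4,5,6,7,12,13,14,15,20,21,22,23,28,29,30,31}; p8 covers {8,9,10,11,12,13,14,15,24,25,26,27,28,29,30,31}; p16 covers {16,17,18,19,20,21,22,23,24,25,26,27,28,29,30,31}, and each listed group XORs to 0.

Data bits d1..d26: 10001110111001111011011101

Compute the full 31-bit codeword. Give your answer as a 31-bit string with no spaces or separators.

1111000011101110001111011011101

Place data at non-parity positions: p1 p2 1 p4 0 0 0 p8 1 1 1 0 1 1 1 p16 0 0 1 1 1 1 0 1 1 0 1 1 1 0 1
p1 (pos 1,3,5,7,9,11,13,15,17,19,21,23,25,27,29,31): XOR of data positions = 1⊕0⊕0⊕1⊕1⊕1⊕1⊕0⊕1⊕1⊕0⊕1⊕1⊕1⊕1 = 1
p2 (pos 2,3,6,7,10,11,14,15,18,19,22,23,26,27,30,31): XOR of data positions = 1⊕0⊕0⊕1⊕1⊕1⊕1⊕0⊕1⊕1⊕0⊕0⊕1⊕0⊕1 = 1
p4 (pos 4,5,6,7,12,13,14,15,20,21,22,23,28,29,30,31): XOR of data positions = 0⊕0⊕0⊕0⊕1⊕1⊕1⊕1⊕1⊕1⊕0⊕1⊕1⊕0⊕1 = 1
p8 (pos 8,9,10,11,12,13,14,15,24,25,26,27,28,29,30,31): XOR of data positions = 1⊕1⊕1⊕0⊕1⊕1⊕1⊕1⊕1⊕0⊕1⊕1⊕1⊕0⊕1 = 0
p16 (pos 16,17,18,19,20,21,22,23,24,25,26,27,28,29,30,31): XOR of data positions = 0⊕0⊕1⊕1⊕1⊕1⊕0⊕1⊕1⊕0⊕1⊕1⊕1⊕0⊕1 = 0
Codeword: 1111000011101110001111011011101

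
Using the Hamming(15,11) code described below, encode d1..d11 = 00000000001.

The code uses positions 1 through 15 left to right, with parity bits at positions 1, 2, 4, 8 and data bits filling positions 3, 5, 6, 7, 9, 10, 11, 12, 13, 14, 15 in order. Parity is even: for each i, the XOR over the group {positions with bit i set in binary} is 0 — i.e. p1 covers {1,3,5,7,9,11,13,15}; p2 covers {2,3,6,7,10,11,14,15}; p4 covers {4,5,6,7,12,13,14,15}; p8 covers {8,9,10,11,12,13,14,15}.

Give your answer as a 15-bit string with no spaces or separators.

110100010000001

Place data at non-parity positions: p1 p2 0 p4 0 0 0 p8 0 0 0 0 0 0 1
p1 (pos 1,3,5,7,9,11,13,15): XOR of data positions = 0⊕0⊕0⊕0⊕0⊕0⊕1 = 1
p2 (pos 2,3,6,7,10,11,14,15): XOR of data positions = 0⊕0⊕0⊕0⊕0⊕0⊕1 = 1
p4 (pos 4,5,6,7,12,13,14,15): XOR of data positions = 0⊕0⊕0⊕0⊕0⊕0⊕1 = 1
p8 (pos 8,9,10,11,12,13,14,15): XOR of data positions = 0⊕0⊕0⊕0⊕0⊕0⊕1 = 1
Codeword: 110100010000001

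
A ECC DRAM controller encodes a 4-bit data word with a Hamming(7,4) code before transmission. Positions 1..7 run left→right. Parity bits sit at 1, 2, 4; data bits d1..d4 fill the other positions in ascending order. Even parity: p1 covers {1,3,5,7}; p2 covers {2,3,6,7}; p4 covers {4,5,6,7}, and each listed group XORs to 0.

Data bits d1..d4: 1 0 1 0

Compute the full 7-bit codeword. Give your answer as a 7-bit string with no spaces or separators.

Place data at non-parity positions: p1 p2 1 p4 0 1 0
p1 (pos 1,3,5,7): XOR of data positions = 1⊕0⊕0 = 1
p2 (pos 2,3,6,7): XOR of data positions = 1⊕1⊕0 = 0
p4 (pos 4,5,6,7): XOR of data positions = 0⊕1⊕0 = 1
Codeword: 1011010

1011010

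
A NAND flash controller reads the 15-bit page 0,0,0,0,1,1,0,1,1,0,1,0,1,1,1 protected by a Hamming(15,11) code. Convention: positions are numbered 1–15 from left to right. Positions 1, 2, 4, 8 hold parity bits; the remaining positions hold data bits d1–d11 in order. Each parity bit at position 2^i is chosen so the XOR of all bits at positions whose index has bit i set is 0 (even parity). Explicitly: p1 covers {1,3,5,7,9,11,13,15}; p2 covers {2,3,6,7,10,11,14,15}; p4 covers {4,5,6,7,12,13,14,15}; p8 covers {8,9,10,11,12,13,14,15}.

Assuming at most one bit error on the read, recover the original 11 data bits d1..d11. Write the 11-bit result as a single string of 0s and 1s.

s1 (pos 1,3,5,7,9,11,13,15): 0⊕0⊕1⊕0⊕1⊕1⊕1⊕1 = 1
s2 (pos 2,3,6,7,10,11,14,15): 0⊕0⊕1⊕0⊕0⊕1⊕1⊕1 = 0
s4 (pos 4,5,6,7,12,13,14,15): 0⊕1⊕1⊕0⊕0⊕1⊕1⊕1 = 1
s8 (pos 8,9,10,11,12,13,14,15): 1⊕1⊕0⊕1⊕0⊕1⊕1⊕1 = 0
Syndrome s8…s1 = 0101 → error at position 5.
Flip position 5: 000011011010111 → 000001011010111
Read data bits from positions 3,5,6,7,9,10,11,12,13,14,15: 00101010111

00101010111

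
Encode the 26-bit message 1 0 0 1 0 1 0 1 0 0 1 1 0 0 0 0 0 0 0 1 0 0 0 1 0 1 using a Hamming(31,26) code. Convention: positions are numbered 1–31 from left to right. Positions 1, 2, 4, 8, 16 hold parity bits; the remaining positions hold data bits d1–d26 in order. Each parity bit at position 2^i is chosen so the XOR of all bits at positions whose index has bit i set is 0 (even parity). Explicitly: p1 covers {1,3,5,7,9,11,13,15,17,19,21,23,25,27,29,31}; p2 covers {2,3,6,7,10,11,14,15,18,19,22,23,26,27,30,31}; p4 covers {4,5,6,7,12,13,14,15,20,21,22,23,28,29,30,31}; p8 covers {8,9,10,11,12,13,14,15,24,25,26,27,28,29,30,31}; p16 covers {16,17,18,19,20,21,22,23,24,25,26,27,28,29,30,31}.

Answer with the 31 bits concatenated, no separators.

Place data at non-parity positions: p1 p2 1 p4 0 0 1 p8 0 1 0 1 0 0 1 p16 1 0 0 0 0 0 0 0 1 0 0 0 1 0 1
p1 (pos 1,3,5,7,9,11,13,15,17,19,21,23,25,27,29,31): XOR of data positions = 1⊕0⊕1⊕0⊕0⊕0⊕1⊕1⊕0⊕0⊕0⊕1⊕0⊕1⊕1 = 1
p2 (pos 2,3,6,7,10,11,14,15,18,19,22,23,26,27,30,31): XOR of data positions = 1⊕0⊕1⊕1⊕0⊕0⊕1⊕0⊕0⊕0⊕0⊕0⊕0⊕0⊕1 = 1
p4 (pos 4,5,6,7,12,13,14,15,20,21,22,23,28,29,30,31): XOR of data positions = 0⊕0⊕1⊕1⊕0⊕0⊕1⊕0⊕0⊕0⊕0⊕0⊕1⊕0⊕1 = 1
p8 (pos 8,9,10,11,12,13,14,15,24,25,26,27,28,29,30,31): XOR of data positions = 0⊕1⊕0⊕1⊕0⊕0⊕1⊕0⊕1⊕0⊕0⊕0⊕1⊕0⊕1 = 0
p16 (pos 16,17,18,19,20,21,22,23,24,25,26,27,28,29,30,31): XOR of data positions = 1⊕0⊕0⊕0⊕0⊕0⊕0⊕0⊕1⊕0⊕0⊕0⊕1⊕0⊕1 = 0
Codeword: 1111001001010010100000001000101

1111001001010010100000001000101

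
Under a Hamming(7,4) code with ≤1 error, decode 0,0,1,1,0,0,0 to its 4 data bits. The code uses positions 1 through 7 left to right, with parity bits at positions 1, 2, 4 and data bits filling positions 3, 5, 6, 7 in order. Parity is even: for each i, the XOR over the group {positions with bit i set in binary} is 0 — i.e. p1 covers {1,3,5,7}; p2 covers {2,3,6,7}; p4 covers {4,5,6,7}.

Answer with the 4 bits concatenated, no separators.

s1 (pos 1,3,5,7): 0⊕1⊕0⊕0 = 1
s2 (pos 2,3,6,7): 0⊕1⊕0⊕0 = 1
s4 (pos 4,5,6,7): 1⊕0⊕0⊕0 = 1
Syndrome s4…s1 = 111 → error at position 7.
Flip position 7: 0011000 → 0011001
Read data bits from positions 3,5,6,7: 1001

1001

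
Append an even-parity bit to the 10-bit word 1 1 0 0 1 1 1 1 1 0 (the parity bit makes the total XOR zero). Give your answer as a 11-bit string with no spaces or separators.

XOR of the 10 data bits: 1⊕1⊕0⊕0⊕1⊕1⊕1⊕1⊕1⊕0 = 1
Parity bit = 1 (so all 11 bits XOR to 0).

11001111101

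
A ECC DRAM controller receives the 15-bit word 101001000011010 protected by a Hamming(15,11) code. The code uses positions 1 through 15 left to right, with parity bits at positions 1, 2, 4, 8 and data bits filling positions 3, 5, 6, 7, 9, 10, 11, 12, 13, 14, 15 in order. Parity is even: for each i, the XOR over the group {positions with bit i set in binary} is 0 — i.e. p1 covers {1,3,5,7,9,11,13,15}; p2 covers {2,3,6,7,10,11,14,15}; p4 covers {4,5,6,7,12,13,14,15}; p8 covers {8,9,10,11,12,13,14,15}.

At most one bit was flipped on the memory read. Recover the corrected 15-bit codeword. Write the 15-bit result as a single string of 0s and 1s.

s1 (pos 1,3,5,7,9,11,13,15): 1⊕1⊕0⊕0⊕0⊕1⊕0⊕0 = 1
s2 (pos 2,3,6,7,10,11,14,15): 0⊕1⊕1⊕0⊕0⊕1⊕1⊕0 = 0
s4 (pos 4,5,6,7,12,13,14,15): 0⊕0⊕1⊕0⊕1⊕0⊕1⊕0 = 1
s8 (pos 8,9,10,11,12,13,14,15): 0⊕0⊕0⊕1⊕1⊕0⊕1⊕0 = 1
Syndrome s8…s1 = 1101 → error at position 13.
Flip position 13: 101001000011010 → 101001000011110

101001000011110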